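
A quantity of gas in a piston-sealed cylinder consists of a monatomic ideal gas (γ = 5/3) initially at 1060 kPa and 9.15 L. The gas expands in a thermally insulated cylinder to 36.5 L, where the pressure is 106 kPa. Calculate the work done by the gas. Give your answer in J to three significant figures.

Adiabatic: W = (P₁V₁ − P₂V₂)/(γ − 1) with γ = 5/3.
P₁V₁ = 9699 J, P₂V₂ = 3869 J.
W = (9699 − 3869) / 0.6667 = 8745 J.

W ≈ 8740 J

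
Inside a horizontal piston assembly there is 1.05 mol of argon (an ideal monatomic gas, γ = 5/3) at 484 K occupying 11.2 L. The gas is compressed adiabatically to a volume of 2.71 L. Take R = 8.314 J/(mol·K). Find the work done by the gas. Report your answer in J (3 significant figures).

W ≈ -9980 J

Adiabatic: TV^(γ−1) = const with γ = 5/3.
T₂ = T₁ (V₁/V₂)^(γ−1) = 484 × (11.2/2.71)^0.667 = 484 × 2.575 = 1246 K.
W_by = nCᵥ(T₁ − T₂) = (1.05)(12.47)(484 − 1246) = -9984 J.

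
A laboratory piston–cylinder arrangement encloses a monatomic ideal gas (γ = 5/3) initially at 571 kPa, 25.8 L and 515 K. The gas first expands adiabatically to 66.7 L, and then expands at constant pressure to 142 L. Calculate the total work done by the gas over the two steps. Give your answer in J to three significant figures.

W_total ≈ 19200 J

Step 1 (adiabatic): W = (P₁V₁ − P₂V₂)/(γ−1) = (14732 − 7821)/0.667 = 10366 J.
After step 1: P = 117.3 kPa, V = 66.7 L, T = 273.4 K.
Step 2 (isobaric): W = PΔV = (117.3 kPa)(142 − 66.7 L) = 8829 J.
W_total = 10366 + 8829 = 19196 J.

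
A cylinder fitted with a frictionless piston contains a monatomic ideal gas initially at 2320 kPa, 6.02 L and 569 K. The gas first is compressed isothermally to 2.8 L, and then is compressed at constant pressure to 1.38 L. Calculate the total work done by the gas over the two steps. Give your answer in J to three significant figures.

W_total ≈ -17800 J

Step 1 (isothermal): W = P₁V₁ ln(V₂/V₁) = (13966) ln(2.8/6.02) = -10691 J.
After step 1: P = 4988 kPa, V = 2.8 L, T = 569 K.
Step 2 (isobaric): W = PΔV = (4988 kPa)(1.38 − 2.8 L) = -7083 J.
W_total = -10691 − 7083 = -17774 J.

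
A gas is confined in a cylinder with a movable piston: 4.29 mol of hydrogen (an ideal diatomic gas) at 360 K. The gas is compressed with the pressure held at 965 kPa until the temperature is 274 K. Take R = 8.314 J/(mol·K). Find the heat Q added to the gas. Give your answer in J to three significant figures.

Isobaric: W = nRΔT = (4.29)(8.314)(-86) = -3067 J.
ΔU = nCᵥΔT with Cᵥ = 5R/2: ΔU = (4.29)(20.79)(-86) = -7668 J.
Q = ΔU + W = -7668 − 3067 = -10736 J.

Q ≈ -10700 J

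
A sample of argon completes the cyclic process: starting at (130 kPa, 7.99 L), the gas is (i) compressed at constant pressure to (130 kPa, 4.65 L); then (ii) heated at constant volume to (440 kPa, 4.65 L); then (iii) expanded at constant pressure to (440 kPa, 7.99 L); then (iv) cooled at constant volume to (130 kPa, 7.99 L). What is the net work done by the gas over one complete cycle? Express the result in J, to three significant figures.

W_net ≈ 1040 J

Constant-volume legs do no work.
W(i) = (130)(4.65 − 7.99) = -434.2 J; W(iii) = (440)(7.99 − 4.65) = 1470 J.
W_net = -434.2 + 1470 = 1035 J (the clockwise enclosed area).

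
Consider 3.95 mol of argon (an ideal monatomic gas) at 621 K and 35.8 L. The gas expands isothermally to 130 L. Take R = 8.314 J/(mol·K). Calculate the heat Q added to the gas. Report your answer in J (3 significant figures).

Q ≈ 26300 J

Isothermal ⇒ ΔU = 0, so Q = W = nRT ln(V₂/V₁).
Q = (3.95)(8.314)(621) ln(130/35.8) = 20394 × 1.29 = 26300 J.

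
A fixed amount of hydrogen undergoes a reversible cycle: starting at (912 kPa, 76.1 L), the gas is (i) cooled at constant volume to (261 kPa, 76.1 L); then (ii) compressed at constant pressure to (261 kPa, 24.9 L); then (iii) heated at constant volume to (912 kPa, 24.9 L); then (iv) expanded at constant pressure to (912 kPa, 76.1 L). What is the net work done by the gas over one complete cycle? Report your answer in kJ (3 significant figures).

Constant-volume legs do no work.
W(ii) = (261)(24.9 − 76.1) = -13363 J; W(iv) = (912)(76.1 − 24.9) = 46694 J.
W_net = -13363 + 46694 = 33331 J (the clockwise enclosed area).

W_net ≈ 33.3 kJ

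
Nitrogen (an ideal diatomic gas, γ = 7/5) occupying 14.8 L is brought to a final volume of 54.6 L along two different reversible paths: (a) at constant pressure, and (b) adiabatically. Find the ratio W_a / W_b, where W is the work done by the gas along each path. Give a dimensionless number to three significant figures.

W_a / W_b ≈ 2.64

Path (a) isobaric: W = P₁(V₂ − V₁) → W_a/(P₁V₁) = 2.689.
Path (b) adiabatic: W = P₁V₁(1 − (V₁/V₂)^(γ−1))/(γ−1) → W_b/(P₁V₁) = 1.017.
W_a / W_b = 2.689 / 1.017 = 2.644.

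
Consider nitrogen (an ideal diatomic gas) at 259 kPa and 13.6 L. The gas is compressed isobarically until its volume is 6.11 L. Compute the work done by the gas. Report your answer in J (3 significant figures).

W ≈ -1940 J

Isobaric: W = P ΔV.
W = (259 kPa)(6.11 − 13.6 L) = (259)(-7.49) = -1940 J.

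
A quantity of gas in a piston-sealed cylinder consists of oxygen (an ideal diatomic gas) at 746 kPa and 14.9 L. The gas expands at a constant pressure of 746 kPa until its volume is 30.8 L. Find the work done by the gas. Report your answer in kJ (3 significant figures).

Isobaric: W = P ΔV.
W = (746 kPa)(30.8 − 14.9 L) = (746)(15.9) = 11861 J.

W ≈ 11.9 kJ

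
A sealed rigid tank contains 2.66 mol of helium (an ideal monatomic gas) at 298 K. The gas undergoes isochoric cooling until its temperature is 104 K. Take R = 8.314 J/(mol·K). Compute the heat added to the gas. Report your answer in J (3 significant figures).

Q ≈ -6440 J

Constant volume ⇒ W = 0, so Q = ΔU = nCᵥΔT with Cᵥ = 3R/2 = 12.47 J/(mol·K).
ΔU = (2.66)(12.47)(104 − 298) = -6436 J.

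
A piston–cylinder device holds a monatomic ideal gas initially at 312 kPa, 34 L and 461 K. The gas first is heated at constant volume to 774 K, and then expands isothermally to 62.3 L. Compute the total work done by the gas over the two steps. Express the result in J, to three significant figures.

Step 1 (isochoric): W = 0 (constant volume).
After step 1: P = 523.8 kPa (V unchanged).
Step 2 (isothermal): W = P₁V₁ ln(V₂/V₁) = (17810) ln(62.3/34) = 10786 J.
W_total = 0 + 10786 = 10786 J.

W_total ≈ 10800 J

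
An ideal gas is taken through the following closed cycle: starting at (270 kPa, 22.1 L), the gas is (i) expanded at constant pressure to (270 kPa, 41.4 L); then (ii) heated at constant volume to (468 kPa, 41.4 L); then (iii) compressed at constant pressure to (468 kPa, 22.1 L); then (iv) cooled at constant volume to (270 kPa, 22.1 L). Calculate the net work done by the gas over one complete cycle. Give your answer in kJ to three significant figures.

Constant-volume legs do no work.
W(i) = (270)(41.4 − 22.1) = 5211 J; W(iii) = (468)(22.1 − 41.4) = -9032 J.
W_net = 5211 − 9032 = -3821 J (the counter-clockwise enclosed area).

W_net ≈ -3.82 kJ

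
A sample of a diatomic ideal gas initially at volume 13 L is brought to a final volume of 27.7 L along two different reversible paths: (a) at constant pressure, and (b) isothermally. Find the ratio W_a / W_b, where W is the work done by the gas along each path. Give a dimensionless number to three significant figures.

Path (a) isobaric: W = P₁(V₂ − V₁) → W_a/(P₁V₁) = 1.131.
Path (b) isothermal: W = P₁V₁ ln(V₂/V₁) → W_b/(P₁V₁) = 0.7565.
W_a / W_b = 1.131 / 0.7565 = 1.495.

W_a / W_b ≈ 1.49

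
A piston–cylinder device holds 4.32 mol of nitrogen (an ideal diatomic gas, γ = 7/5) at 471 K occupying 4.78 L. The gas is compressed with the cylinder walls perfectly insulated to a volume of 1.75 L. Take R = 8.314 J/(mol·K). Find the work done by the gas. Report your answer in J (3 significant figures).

Adiabatic: TV^(γ−1) = const with γ = 7/5.
T₂ = T₁ (V₁/V₂)^(γ−1) = 471 × (4.78/1.75)^0.4 = 471 × 1.495 = 704 K.
W_by = nCᵥ(T₁ − T₂) = (4.32)(20.79)(471 − 704) = -20922 J.

W ≈ -20900 J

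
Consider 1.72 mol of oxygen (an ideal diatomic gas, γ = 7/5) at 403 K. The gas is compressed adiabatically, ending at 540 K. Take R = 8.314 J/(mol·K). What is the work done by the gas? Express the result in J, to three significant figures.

W ≈ -4900 J

Adiabatic ⇒ Q = 0, so W_by = −ΔU = nCᵥ(T₁ − T₂).
Cᵥ = 5R/2 = 20.79 J/(mol·K).
W = (1.72)(20.79)(403 − 540) = -4898 J.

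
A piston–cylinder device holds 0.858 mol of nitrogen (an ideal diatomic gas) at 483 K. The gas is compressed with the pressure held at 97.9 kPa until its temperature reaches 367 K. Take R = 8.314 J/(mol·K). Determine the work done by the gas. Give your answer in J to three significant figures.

Isobaric: W = P ΔV = nR ΔT.
W = (0.858)(8.314)(367 − 483) = -827.5 J.

W ≈ -827 J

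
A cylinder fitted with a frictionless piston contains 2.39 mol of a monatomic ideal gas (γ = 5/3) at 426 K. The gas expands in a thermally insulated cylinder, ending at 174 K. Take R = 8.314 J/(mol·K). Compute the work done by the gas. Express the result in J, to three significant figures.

W ≈ 7510 J

Adiabatic ⇒ Q = 0, so W_by = −ΔU = nCᵥ(T₁ − T₂).
Cᵥ = 3R/2 = 12.47 J/(mol·K).
W = (2.39)(12.47)(426 − 174) = 7511 J.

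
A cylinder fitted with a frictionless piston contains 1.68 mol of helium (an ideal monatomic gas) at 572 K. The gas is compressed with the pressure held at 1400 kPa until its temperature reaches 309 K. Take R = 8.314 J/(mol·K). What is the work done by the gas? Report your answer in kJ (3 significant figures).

W ≈ -3.67 kJ

Isobaric: W = P ΔV = nR ΔT.
W = (1.68)(8.314)(309 − 572) = -3673 J.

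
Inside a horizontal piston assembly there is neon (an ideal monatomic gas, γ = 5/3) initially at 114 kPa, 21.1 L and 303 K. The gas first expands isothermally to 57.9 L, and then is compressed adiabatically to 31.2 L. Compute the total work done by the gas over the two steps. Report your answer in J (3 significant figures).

Step 1 (isothermal): W = P₁V₁ ln(V₂/V₁) = (2405) ln(57.9/21.1) = 2428 J.
After step 1: P = 41.54 kPa, V = 57.9 L, T = 303 K.
Step 2 (adiabatic): W = (P₁V₁ − P₂V₂)/(γ−1) = (2405 − 3632)/0.667 = -1841 J.
W_total = 2428 − 1841 = 587.5 J.

W_total ≈ 587 J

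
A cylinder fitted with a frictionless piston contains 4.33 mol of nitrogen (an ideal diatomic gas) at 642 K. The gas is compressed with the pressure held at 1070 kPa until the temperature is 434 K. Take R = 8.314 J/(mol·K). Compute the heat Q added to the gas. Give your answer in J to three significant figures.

Isobaric: W = nRΔT = (4.33)(8.314)(-208) = -7488 J.
ΔU = nCᵥΔT with Cᵥ = 5R/2: ΔU = (4.33)(20.79)(-208) = -18720 J.
Q = ΔU + W = -18720 − 7488 = -26208 J.

Q ≈ -26200 J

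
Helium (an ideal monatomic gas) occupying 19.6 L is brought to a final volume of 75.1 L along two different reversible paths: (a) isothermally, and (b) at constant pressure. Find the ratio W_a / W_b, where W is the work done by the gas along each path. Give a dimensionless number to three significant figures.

Path (a) isothermal: W = P₁V₁ ln(V₂/V₁) → W_a/(P₁V₁) = 1.343.
Path (b) isobaric: W = P₁(V₂ − V₁) → W_b/(P₁V₁) = 2.832.
W_a / W_b = 1.343 / 2.832 = 0.4744.

W_a / W_b ≈ 0.474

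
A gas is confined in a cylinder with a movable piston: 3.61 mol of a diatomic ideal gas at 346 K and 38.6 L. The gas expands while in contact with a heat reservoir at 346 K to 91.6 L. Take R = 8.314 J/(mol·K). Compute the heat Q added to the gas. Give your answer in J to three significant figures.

Q ≈ 8970 J

Isothermal ⇒ ΔU = 0, so Q = W = nRT ln(V₂/V₁).
Q = (3.61)(8.314)(346) ln(91.6/38.6) = 10385 × 0.8642 = 8974 J.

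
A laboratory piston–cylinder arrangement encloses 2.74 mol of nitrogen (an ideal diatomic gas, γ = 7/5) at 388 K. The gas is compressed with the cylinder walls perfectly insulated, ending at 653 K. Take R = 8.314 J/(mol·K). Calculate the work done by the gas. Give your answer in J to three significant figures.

Adiabatic ⇒ Q = 0, so W_by = −ΔU = nCᵥ(T₁ − T₂).
Cᵥ = 5R/2 = 20.79 J/(mol·K).
W = (2.74)(20.79)(388 − 653) = -15092 J.

W ≈ -15100 J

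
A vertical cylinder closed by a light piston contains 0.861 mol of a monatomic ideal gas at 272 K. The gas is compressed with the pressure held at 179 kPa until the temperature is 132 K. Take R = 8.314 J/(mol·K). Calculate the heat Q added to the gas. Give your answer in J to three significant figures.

Isobaric: W = nRΔT = (0.861)(8.314)(-140) = -1002 J.
ΔU = nCᵥΔT with Cᵥ = 3R/2: ΔU = (0.861)(12.47)(-140) = -1503 J.
Q = ΔU + W = -1503 − 1002 = -2505 J.

Q ≈ -2510 J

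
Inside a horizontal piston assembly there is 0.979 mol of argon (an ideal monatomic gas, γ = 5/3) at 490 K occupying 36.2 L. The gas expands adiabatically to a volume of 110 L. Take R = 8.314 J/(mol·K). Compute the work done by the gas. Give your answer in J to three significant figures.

W ≈ 3130 J

Adiabatic: TV^(γ−1) = const with γ = 5/3.
T₂ = T₁ (V₁/V₂)^(γ−1) = 490 × (36.2/110)^0.667 = 490 × 0.4767 = 233.6 K.
W_by = nCᵥ(T₁ − T₂) = (0.979)(12.47)(490 − 233.6) = 3131 J.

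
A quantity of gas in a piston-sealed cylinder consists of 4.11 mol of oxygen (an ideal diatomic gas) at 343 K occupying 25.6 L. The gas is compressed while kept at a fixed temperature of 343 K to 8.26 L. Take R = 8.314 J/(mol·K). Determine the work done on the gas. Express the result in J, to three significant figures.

Isothermal: W = nRT ln(V₂/V₁).
W = (4.11)(8.314)(343) × ln(8.26/25.6)
  = 11720 × -1.131
W_by_gas = -13258 J; work on gas = −W_by = 13258 J.

W ≈ 13300 J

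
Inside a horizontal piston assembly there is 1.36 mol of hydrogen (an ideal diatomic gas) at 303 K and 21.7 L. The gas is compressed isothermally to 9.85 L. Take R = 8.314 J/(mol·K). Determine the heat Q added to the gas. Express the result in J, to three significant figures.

Isothermal ⇒ ΔU = 0, so Q = W = nRT ln(V₂/V₁).
Q = (1.36)(8.314)(303) ln(9.85/21.7) = 3426 × -0.7898 = -2706 J.

Q ≈ -2710 J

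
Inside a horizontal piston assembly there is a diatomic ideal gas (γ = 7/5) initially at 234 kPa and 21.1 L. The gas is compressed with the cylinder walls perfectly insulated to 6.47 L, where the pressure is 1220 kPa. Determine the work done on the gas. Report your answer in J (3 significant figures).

Adiabatic: W = (P₁V₁ − P₂V₂)/(γ − 1) with γ = 7/5.
P₁V₁ = 4937 J, P₂V₂ = 7893 J.
W = (4937 − 7893) / 0.4 = -7390 J.
Work on gas = −W_by = 7390 J.

W ≈ 7390 J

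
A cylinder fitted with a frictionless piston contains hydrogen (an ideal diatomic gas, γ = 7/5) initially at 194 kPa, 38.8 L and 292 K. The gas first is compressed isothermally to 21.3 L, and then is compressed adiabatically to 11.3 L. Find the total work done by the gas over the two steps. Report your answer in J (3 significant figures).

W_total ≈ -9950 J

Step 1 (isothermal): W = P₁V₁ ln(V₂/V₁) = (7527) ln(21.3/38.8) = -4514 J.
After step 1: P = 353.4 kPa, V = 21.3 L, T = 292 K.
Step 2 (adiabatic): W = (P₁V₁ − P₂V₂)/(γ−1) = (7527 − 9700)/0.4 = -5431 J.
W_total = -4514 − 5431 = -9945 J.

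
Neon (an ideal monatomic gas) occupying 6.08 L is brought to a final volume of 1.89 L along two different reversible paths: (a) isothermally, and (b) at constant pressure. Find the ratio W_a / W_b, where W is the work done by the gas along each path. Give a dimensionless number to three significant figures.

Path (a) isothermal: W = P₁V₁ ln(V₂/V₁) → W_a/(P₁V₁) = -1.168.
Path (b) isobaric: W = P₁(V₂ − V₁) → W_b/(P₁V₁) = -0.6891.
W_a / W_b = -1.168 / -0.6891 = 1.695.

W_a / W_b ≈ 1.70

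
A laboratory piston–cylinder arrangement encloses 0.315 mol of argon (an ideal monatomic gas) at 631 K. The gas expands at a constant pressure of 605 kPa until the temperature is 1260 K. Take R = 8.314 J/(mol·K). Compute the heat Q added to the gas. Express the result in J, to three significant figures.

Isobaric: W = nRΔT = (0.315)(8.314)(629) = 1647 J.
ΔU = nCᵥΔT with Cᵥ = 3R/2: ΔU = (0.315)(12.47)(629) = 2471 J.
Q = ΔU + W = 2471 + 1647 = 4118 J.

Q ≈ 4120 J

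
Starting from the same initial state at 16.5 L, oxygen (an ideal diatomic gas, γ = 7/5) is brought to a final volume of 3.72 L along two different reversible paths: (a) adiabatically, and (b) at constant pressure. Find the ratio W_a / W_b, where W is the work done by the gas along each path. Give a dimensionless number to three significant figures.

Path (a) adiabatic: W = P₁V₁(1 − (V₁/V₂)^(γ−1))/(γ−1) → W_a/(P₁V₁) = -2.036.
Path (b) isobaric: W = P₁(V₂ − V₁) → W_b/(P₁V₁) = -0.7745.
W_a / W_b = -2.036 / -0.7745 = 2.629.

W_a / W_b ≈ 2.63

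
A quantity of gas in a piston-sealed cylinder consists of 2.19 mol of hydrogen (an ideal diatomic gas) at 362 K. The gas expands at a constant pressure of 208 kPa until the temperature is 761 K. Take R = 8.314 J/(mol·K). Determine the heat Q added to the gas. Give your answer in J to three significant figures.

Q ≈ 25400 J

Isobaric: W = nRΔT = (2.19)(8.314)(399) = 7265 J.
ΔU = nCᵥΔT with Cᵥ = 5R/2: ΔU = (2.19)(20.79)(399) = 18162 J.
Q = ΔU + W = 18162 + 7265 = 25427 J.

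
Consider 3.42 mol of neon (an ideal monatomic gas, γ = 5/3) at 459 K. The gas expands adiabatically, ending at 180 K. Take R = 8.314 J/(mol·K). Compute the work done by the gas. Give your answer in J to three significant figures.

W ≈ 11900 J

Adiabatic ⇒ Q = 0, so W_by = −ΔU = nCᵥ(T₁ − T₂).
Cᵥ = 3R/2 = 12.47 J/(mol·K).
W = (3.42)(12.47)(459 − 180) = 11900 J.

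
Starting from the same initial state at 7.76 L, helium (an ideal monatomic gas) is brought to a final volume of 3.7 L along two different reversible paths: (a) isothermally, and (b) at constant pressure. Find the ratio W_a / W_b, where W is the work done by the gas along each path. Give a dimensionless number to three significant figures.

W_a / W_b ≈ 1.42

Path (a) isothermal: W = P₁V₁ ln(V₂/V₁) → W_a/(P₁V₁) = -0.7406.
Path (b) isobaric: W = P₁(V₂ − V₁) → W_b/(P₁V₁) = -0.5232.
W_a / W_b = -0.7406 / -0.5232 = 1.416.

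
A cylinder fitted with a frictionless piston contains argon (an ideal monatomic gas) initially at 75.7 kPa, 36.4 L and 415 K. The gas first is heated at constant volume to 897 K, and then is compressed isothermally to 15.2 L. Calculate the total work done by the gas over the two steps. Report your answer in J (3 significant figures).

Step 1 (isochoric): W = 0 (constant volume).
After step 1: P = 163.6 kPa (V unchanged).
Step 2 (isothermal): W = P₁V₁ ln(V₂/V₁) = (5956) ln(15.2/36.4) = -5201 J.
W_total = 0 − 5201 = -5201 J.

W_total ≈ -5200 J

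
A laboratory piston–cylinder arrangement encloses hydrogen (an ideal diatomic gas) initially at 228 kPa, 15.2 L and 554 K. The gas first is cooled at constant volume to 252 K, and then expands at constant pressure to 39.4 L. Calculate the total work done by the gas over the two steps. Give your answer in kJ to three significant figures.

W_total ≈ 2.51 kJ

Step 1 (isochoric): W = 0 (constant volume).
After step 1: P = 103.7 kPa (V unchanged).
Step 2 (isobaric): W = PΔV = (103.7 kPa)(39.4 − 15.2 L) = 2510 J.
W_total = 0 + 2510 = 2510 J.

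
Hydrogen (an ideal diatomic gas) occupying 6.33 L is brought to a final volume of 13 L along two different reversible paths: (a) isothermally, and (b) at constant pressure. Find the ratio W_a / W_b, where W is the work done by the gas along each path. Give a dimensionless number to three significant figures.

W_a / W_b ≈ 0.683

Path (a) isothermal: W = P₁V₁ ln(V₂/V₁) → W_a/(P₁V₁) = 0.7196.
Path (b) isobaric: W = P₁(V₂ − V₁) → W_b/(P₁V₁) = 1.054.
W_a / W_b = 0.7196 / 1.054 = 0.683.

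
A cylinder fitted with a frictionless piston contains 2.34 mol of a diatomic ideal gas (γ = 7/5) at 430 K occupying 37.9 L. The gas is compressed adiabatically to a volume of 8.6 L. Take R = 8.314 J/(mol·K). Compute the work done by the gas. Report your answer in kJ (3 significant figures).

W ≈ -16.9 kJ

Adiabatic: TV^(γ−1) = const with γ = 7/5.
T₂ = T₁ (V₁/V₂)^(γ−1) = 430 × (37.9/8.6)^0.4 = 430 × 1.81 = 778.3 K.
W_by = nCᵥ(T₁ − T₂) = (2.34)(20.79)(430 − 778.3) = -16938 J.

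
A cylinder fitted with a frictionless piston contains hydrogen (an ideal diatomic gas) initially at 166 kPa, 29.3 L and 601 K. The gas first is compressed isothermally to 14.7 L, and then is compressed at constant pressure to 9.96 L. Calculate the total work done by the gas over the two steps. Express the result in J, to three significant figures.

W_total ≈ -4920 J

Step 1 (isothermal): W = P₁V₁ ln(V₂/V₁) = (4864) ln(14.7/29.3) = -3355 J.
After step 1: P = 330.9 kPa, V = 14.7 L, T = 601 K.
Step 2 (isobaric): W = PΔV = (330.9 kPa)(9.96 − 14.7 L) = -1568 J.
W_total = -3355 − 1568 = -4923 J.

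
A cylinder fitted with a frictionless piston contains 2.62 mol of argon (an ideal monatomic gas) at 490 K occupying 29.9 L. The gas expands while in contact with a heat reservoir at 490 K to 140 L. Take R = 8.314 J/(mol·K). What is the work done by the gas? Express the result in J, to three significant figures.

Isothermal: W = nRT ln(V₂/V₁).
W = (2.62)(8.314)(490) × ln(140/29.9)
  = 10674 × 1.544
W_by_gas = 16478 J.

W ≈ 16500 J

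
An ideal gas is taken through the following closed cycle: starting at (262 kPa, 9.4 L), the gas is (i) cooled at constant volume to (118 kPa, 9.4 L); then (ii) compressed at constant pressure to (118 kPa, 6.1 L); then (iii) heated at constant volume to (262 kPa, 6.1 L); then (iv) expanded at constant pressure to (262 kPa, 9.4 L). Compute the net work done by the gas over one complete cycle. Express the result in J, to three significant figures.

Constant-volume legs do no work.
W(ii) = (118)(6.1 − 9.4) = -389.4 J; W(iv) = (262)(9.4 − 6.1) = 864.6 J.
W_net = -389.4 + 864.6 = 475.2 J (the clockwise enclosed area).

W_net ≈ 475 J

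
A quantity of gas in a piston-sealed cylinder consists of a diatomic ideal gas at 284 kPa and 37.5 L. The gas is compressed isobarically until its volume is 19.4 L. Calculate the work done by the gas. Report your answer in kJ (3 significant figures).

W ≈ -5.14 kJ

Isobaric: W = P ΔV.
W = (284 kPa)(19.4 − 37.5 L) = (284)(-18.1) = -5140 J.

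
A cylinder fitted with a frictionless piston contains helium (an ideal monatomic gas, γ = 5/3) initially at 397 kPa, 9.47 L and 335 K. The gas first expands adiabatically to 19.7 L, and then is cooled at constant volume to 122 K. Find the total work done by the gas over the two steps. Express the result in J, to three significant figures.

W_total ≈ 2180 J

Step 1 (adiabatic): W = (P₁V₁ − P₂V₂)/(γ−1) = (3760 − 2307)/0.667 = 2179 J.
Step 2 (isochoric): W = 0 (constant volume).
W_total = 2179 + 0 = 2179 J.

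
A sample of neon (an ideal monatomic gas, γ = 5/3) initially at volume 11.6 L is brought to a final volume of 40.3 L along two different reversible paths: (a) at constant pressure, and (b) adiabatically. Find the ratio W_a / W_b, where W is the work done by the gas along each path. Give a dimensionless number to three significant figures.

Path (a) isobaric: W = P₁(V₂ − V₁) → W_a/(P₁V₁) = 2.474.
Path (b) adiabatic: W = P₁V₁(1 − (V₁/V₂)^(γ−1))/(γ−1) → W_b/(P₁V₁) = 0.8461.
W_a / W_b = 2.474 / 0.8461 = 2.924.

W_a / W_b ≈ 2.92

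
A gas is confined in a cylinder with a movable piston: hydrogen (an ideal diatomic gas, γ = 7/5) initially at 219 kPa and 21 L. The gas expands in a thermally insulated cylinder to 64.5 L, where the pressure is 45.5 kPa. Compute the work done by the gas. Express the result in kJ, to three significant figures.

Adiabatic: W = (P₁V₁ − P₂V₂)/(γ − 1) with γ = 7/5.
P₁V₁ = 4599 J, P₂V₂ = 2935 J.
W = (4599 − 2935) / 0.4 = 4161 J.

W ≈ 4.16 kJ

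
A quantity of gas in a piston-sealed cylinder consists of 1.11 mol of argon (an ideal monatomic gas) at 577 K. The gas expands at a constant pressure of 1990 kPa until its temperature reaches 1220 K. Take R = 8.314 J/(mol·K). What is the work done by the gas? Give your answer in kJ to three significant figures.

Isobaric: W = P ΔV = nR ΔT.
W = (1.11)(8.314)(1220 − 577) = 5934 J.

W ≈ 5.93 kJ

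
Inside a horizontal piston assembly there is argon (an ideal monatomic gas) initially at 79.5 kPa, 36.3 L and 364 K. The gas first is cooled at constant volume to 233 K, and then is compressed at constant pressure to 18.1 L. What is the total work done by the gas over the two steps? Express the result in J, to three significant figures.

W_total ≈ -926 J

Step 1 (isochoric): W = 0 (constant volume).
After step 1: P = 50.89 kPa (V unchanged).
Step 2 (isobaric): W = PΔV = (50.89 kPa)(18.1 − 36.3 L) = -926.2 J.
W_total = 0 − 926.2 = -926.2 J.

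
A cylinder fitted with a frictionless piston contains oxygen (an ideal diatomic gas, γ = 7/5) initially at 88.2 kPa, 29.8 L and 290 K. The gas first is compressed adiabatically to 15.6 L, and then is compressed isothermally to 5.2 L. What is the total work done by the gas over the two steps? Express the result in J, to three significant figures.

W_total ≈ -5680 J

Step 1 (adiabatic): W = (P₁V₁ − P₂V₂)/(γ−1) = (2628 − 3405)/0.4 = -1942 J.
After step 1: P = 218.3 kPa, V = 15.6 L, T = 375.7 K.
Step 2 (isothermal): W = P₁V₁ ln(V₂/V₁) = (3405) ln(5.2/15.6) = -3741 J.
W_total = -1942 − 3741 = -5682 J.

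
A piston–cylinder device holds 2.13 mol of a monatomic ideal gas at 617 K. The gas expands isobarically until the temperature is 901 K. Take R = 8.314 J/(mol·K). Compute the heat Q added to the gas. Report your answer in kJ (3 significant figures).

Isobaric: W = nRΔT = (2.13)(8.314)(284) = 5029 J.
ΔU = nCᵥΔT with Cᵥ = 3R/2: ΔU = (2.13)(12.47)(284) = 7544 J.
Q = ΔU + W = 7544 + 5029 = 12573 J.

Q ≈ 12.6 kJ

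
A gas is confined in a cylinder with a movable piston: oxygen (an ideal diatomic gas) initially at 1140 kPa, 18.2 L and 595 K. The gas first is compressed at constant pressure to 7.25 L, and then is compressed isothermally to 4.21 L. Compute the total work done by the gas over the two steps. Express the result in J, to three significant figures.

Step 1 (isobaric): W = PΔV = (1140 kPa)(7.25 − 18.2 L) = -12483 J.
After step 1: P = 1140 kPa, V = 7.25 L, T = 237 K.
Step 2 (isothermal): W = P₁V₁ ln(V₂/V₁) = (8265) ln(4.21/7.25) = -4492 J.
W_total = -12483 − 4492 = -16975 J.

W_total ≈ -17000 J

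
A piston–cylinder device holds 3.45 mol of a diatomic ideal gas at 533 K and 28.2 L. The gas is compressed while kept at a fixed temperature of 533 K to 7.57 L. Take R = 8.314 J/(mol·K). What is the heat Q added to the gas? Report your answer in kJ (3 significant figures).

Q ≈ -20.1 kJ

Isothermal ⇒ ΔU = 0, so Q = W = nRT ln(V₂/V₁).
Q = (3.45)(8.314)(533) ln(7.57/28.2) = 15288 × -1.315 = -20106 J.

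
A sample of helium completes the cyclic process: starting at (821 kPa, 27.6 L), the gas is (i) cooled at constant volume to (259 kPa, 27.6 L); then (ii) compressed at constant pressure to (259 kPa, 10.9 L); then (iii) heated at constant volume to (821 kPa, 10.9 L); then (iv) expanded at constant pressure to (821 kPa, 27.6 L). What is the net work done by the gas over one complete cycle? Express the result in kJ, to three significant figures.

W_net ≈ 9.39 kJ

Constant-volume legs do no work.
W(ii) = (259)(10.9 − 27.6) = -4325 J; W(iv) = (821)(27.6 − 10.9) = 13711 J.
W_net = -4325 + 13711 = 9385 J (the clockwise enclosed area).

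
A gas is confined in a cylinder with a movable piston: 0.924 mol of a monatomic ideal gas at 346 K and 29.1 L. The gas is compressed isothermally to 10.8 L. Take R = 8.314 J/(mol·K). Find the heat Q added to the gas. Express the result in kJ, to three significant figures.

Q ≈ -2.63 kJ

Isothermal ⇒ ΔU = 0, so Q = W = nRT ln(V₂/V₁).
Q = (0.924)(8.314)(346) ln(10.8/29.1) = 2658 × -0.9912 = -2635 J.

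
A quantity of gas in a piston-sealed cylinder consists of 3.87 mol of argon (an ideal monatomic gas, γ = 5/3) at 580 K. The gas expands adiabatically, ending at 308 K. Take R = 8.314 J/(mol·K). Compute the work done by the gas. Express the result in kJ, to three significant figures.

W ≈ 13.1 kJ

Adiabatic ⇒ Q = 0, so W_by = −ΔU = nCᵥ(T₁ − T₂).
Cᵥ = 3R/2 = 12.47 J/(mol·K).
W = (3.87)(12.47)(580 − 308) = 13127 J.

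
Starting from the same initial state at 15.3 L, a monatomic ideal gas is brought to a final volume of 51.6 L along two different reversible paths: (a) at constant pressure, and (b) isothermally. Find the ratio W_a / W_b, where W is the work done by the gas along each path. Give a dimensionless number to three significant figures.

W_a / W_b ≈ 1.95

Path (a) isobaric: W = P₁(V₂ − V₁) → W_a/(P₁V₁) = 2.373.
Path (b) isothermal: W = P₁V₁ ln(V₂/V₁) → W_b/(P₁V₁) = 1.216.
W_a / W_b = 2.373 / 1.216 = 1.952.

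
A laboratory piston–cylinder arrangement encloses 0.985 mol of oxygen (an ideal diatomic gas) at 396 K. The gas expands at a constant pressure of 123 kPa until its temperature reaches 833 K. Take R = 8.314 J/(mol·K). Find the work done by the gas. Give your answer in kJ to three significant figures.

Isobaric: W = P ΔV = nR ΔT.
W = (0.985)(8.314)(833 − 396) = 3579 J.

W ≈ 3.58 kJ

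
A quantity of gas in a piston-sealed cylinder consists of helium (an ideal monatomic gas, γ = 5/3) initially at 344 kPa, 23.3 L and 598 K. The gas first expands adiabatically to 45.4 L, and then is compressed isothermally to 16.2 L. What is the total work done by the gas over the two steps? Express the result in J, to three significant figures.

Step 1 (adiabatic): W = (P₁V₁ − P₂V₂)/(γ−1) = (8015 − 5138)/0.667 = 4316 J.
After step 1: P = 113.2 kPa, V = 45.4 L, T = 383.3 K.
Step 2 (isothermal): W = P₁V₁ ln(V₂/V₁) = (5138) ln(16.2/45.4) = -5295 J.
W_total = 4316 − 5295 = -978.5 J.

W_total ≈ -979 J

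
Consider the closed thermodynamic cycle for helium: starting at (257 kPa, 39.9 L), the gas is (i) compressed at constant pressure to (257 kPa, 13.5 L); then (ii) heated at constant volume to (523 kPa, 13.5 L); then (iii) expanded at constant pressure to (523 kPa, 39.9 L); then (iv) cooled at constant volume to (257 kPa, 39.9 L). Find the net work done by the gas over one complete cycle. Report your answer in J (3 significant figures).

Constant-volume legs do no work.
W(i) = (257)(13.5 − 39.9) = -6785 J; W(iii) = (523)(39.9 − 13.5) = 13807 J.
W_net = -6785 + 13807 = 7022 J (the clockwise enclosed area).

W_net ≈ 7020 J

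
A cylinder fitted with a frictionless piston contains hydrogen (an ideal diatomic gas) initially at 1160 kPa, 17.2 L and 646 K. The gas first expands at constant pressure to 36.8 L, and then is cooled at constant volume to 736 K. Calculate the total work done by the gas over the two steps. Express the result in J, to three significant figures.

W_total ≈ 22700 J

Step 1 (isobaric): W = PΔV = (1160 kPa)(36.8 − 17.2 L) = 22736 J.
Step 2 (isochoric): W = 0 (constant volume).
W_total = 22736 + 0 = 22736 J.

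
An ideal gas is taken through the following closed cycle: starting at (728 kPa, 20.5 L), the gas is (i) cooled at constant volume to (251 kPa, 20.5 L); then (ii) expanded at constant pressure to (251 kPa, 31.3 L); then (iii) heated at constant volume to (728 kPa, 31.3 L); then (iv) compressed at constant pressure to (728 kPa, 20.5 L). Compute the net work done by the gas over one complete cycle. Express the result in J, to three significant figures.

W_net ≈ -5150 J

Constant-volume legs do no work.
W(ii) = (251)(31.3 − 20.5) = 2711 J; W(iv) = (728)(20.5 − 31.3) = -7862 J.
W_net = 2711 − 7862 = -5152 J (the counter-clockwise enclosed area).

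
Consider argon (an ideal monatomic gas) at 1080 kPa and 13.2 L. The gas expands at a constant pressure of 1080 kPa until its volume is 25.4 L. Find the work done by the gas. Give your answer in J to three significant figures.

Isobaric: W = P ΔV.
W = (1080 kPa)(25.4 − 13.2 L) = (1080)(12.2) = 13176 J.

W ≈ 13200 J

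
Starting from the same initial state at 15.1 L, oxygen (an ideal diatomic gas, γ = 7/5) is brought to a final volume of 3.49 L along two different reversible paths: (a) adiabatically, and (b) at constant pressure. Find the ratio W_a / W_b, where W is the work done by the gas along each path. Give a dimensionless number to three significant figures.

Path (a) adiabatic: W = P₁V₁(1 − (V₁/V₂)^(γ−1))/(γ−1) → W_a/(P₁V₁) = -1.992.
Path (b) isobaric: W = P₁(V₂ − V₁) → W_b/(P₁V₁) = -0.7689.
W_a / W_b = -1.992 / -0.7689 = 2.59.

W_a / W_b ≈ 2.59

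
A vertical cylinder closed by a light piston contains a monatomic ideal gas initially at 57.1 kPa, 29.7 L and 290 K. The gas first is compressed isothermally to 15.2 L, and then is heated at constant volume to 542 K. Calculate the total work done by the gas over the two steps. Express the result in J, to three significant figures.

W_total ≈ -1140 J

Step 1 (isothermal): W = P₁V₁ ln(V₂/V₁) = (1696) ln(15.2/29.7) = -1136 J.
Step 2 (isochoric): W = 0 (constant volume).
W_total = -1136 + 0 = -1136 J.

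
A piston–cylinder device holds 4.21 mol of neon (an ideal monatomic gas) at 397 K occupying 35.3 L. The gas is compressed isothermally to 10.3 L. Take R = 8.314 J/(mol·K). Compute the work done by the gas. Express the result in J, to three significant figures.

W ≈ -17100 J

Isothermal: W = nRT ln(V₂/V₁).
W = (4.21)(8.314)(397) × ln(10.3/35.3)
  = 13896 × -1.232
W_by_gas = -17116 J.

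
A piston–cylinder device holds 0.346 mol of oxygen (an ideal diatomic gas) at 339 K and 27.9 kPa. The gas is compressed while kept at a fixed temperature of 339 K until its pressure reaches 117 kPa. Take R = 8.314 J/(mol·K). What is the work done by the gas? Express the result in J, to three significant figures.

Isothermal process: W = nRT ln(V₂/V₁) = nRT ln(P₁/P₂).
W = (0.346)(8.314)(339) × ln(27.9/117)
  = 975.2 × ln(0.2385) = 975.2 × -1.434
W_by_gas = -1398 J.

W ≈ -1400 J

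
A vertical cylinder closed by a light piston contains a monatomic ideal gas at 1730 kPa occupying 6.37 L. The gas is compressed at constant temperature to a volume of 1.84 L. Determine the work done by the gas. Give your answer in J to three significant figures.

Isothermal: W = nRT ln(V₂/V₁) = P₁V₁ ln(V₂/V₁).
P₁V₁ = (1730 kPa)(6.37 L) = 11020 J.
W = 11020 × ln(1.84/6.37) = 11020 × -1.242
W_by_gas = -13685 J.

W ≈ -13700 J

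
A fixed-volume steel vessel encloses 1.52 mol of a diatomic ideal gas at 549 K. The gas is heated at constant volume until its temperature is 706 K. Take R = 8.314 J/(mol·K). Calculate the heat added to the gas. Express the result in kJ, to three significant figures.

Q ≈ 4.96 kJ

Constant volume ⇒ W = 0, so Q = ΔU = nCᵥΔT with Cᵥ = 5R/2 = 20.79 J/(mol·K).
ΔU = (1.52)(20.79)(706 − 549) = 4960 J.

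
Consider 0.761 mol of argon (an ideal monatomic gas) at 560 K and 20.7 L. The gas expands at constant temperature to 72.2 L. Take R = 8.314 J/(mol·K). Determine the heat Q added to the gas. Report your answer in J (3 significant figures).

Isothermal ⇒ ΔU = 0, so Q = W = nRT ln(V₂/V₁).
Q = (0.761)(8.314)(560) ln(72.2/20.7) = 3543 × 1.249 = 4426 J.

Q ≈ 4430 J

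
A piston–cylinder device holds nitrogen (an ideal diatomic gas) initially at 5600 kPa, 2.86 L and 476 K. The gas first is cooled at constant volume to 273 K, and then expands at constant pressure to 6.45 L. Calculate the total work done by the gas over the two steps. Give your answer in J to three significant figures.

W_total ≈ 11500 J

Step 1 (isochoric): W = 0 (constant volume).
After step 1: P = 3212 kPa (V unchanged).
Step 2 (isobaric): W = PΔV = (3212 kPa)(6.45 − 2.86 L) = 11530 J.
W_total = 0 + 11530 = 11530 J.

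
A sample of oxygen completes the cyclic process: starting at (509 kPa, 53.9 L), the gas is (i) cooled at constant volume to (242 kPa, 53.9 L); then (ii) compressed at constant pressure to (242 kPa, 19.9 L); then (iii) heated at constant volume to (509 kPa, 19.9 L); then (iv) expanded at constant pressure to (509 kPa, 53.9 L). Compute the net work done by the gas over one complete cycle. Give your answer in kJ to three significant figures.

W_net ≈ 9.08 kJ

Constant-volume legs do no work.
W(ii) = (242)(19.9 − 53.9) = -8228 J; W(iv) = (509)(53.9 − 19.9) = 17306 J.
W_net = -8228 + 17306 = 9078 J (the clockwise enclosed area).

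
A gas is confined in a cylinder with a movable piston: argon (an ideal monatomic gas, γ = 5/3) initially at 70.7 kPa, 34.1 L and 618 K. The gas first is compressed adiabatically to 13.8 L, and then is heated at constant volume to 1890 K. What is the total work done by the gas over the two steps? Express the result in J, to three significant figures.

W_total ≈ -2990 J

Step 1 (adiabatic): W = (P₁V₁ − P₂V₂)/(γ−1) = (2411 − 4406)/0.667 = -2993 J.
Step 2 (isochoric): W = 0 (constant volume).
W_total = -2993 + 0 = -2993 J.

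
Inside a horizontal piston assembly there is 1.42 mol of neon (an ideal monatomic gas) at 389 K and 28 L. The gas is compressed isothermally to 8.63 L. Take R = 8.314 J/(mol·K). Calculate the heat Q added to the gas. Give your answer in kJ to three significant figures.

Q ≈ -5.41 kJ

Isothermal ⇒ ΔU = 0, so Q = W = nRT ln(V₂/V₁).
Q = (1.42)(8.314)(389) ln(8.63/28) = 4592 × -1.177 = -5405 J.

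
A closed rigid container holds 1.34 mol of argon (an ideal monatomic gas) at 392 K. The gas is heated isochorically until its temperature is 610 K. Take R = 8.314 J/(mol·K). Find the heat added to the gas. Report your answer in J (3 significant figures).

Constant volume ⇒ W = 0, so Q = ΔU = nCᵥΔT with Cᵥ = 3R/2 = 12.47 J/(mol·K).
ΔU = (1.34)(12.47)(610 − 392) = 3643 J.

Q ≈ 3640 J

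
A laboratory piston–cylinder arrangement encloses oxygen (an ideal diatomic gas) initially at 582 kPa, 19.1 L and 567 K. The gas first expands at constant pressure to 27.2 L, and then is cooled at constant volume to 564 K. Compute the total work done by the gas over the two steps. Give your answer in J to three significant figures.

Step 1 (isobaric): W = PΔV = (582 kPa)(27.2 − 19.1 L) = 4714 J.
Step 2 (isochoric): W = 0 (constant volume).
W_total = 4714 + 0 = 4714 J.

W_total ≈ 4710 J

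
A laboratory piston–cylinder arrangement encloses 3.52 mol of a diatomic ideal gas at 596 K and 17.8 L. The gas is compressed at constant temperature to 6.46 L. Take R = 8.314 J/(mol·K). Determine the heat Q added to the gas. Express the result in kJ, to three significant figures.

Isothermal ⇒ ΔU = 0, so Q = W = nRT ln(V₂/V₁).
Q = (3.52)(8.314)(596) ln(6.46/17.8) = 17442 × -1.014 = -17679 J.

Q ≈ -17.7 kJ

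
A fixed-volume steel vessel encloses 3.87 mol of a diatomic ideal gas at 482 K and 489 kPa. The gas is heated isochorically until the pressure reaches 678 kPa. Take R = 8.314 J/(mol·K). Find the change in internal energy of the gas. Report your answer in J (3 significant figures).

ΔU ≈ 15000 J

Constant volume ⇒ W = 0, so Q = ΔU = nCᵥΔT with Cᵥ = 5R/2 = 20.79 J/(mol·K).
At constant V, T₂/T₁ = P₂/P₁ ⇒ ΔT = T₁(P₂/P₁ − 1) = 482·(678/489 − 1) = 186.3 K.
ΔU = (3.87)(20.79)(186.3) = 14985 J.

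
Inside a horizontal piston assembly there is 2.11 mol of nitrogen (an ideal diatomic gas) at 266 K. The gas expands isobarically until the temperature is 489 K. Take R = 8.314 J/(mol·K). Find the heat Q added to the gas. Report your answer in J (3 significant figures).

Q ≈ 13700 J

Isobaric: W = nRΔT = (2.11)(8.314)(223) = 3912 J.
ΔU = nCᵥΔT with Cᵥ = 5R/2: ΔU = (2.11)(20.79)(223) = 9780 J.
Q = ΔU + W = 9780 + 3912 = 13692 J.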